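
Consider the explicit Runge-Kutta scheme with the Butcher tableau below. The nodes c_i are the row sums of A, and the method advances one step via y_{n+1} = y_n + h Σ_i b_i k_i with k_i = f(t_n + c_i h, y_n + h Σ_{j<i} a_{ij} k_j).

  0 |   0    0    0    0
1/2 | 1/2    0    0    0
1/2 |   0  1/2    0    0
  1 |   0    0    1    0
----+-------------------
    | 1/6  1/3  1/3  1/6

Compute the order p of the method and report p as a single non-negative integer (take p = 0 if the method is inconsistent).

4

b = (1/6, 1/3, 1/3, 1/6)
c = (0, 1/2, 1/2, 1)
Ac = (0, 0, 1/4, 1/2)
Σ b_i: 1/6·1 + 1/3·1 + 1/3·1 + 1/6·1 = 1 ✓
b·c: 1/3·1/2 + 1/3·1/2 + 1/6·1 = 1/2 ✓
b·c²: 1/3·1/4 + 1/3·1/4 + 1/6·1 = 1/3 ✓
b·Ac: 1/3·1/4 + 1/6·1/2 = 1/6 ✓
b·c³: 1/3·1/8 + 1/3·1/8 + 1/6·1 = 1/4 ✓
b·(c∘Ac): 1/3·1/8 + 1/6·1/2 = 1/8 ✓
b·Ac²: 1/3·1/8 + 1/6·1/4 = 1/12 ✓
b·A²c: 1/6·1/4 = 1/24 ✓; 4 stages ⇒ order 4.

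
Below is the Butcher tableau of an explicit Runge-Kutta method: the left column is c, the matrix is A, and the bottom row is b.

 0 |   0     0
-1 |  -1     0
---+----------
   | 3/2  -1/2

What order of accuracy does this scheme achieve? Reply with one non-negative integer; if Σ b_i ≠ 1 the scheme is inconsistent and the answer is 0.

b = (3/2, -1/2)
c = (0, -1)
Σ b_i: 3/2·1 + (-1/2)·1 = 1 ✓
b·c: (-1/2)·(-1) = 1/2 ✓; 2 stages ⇒ order 2.

2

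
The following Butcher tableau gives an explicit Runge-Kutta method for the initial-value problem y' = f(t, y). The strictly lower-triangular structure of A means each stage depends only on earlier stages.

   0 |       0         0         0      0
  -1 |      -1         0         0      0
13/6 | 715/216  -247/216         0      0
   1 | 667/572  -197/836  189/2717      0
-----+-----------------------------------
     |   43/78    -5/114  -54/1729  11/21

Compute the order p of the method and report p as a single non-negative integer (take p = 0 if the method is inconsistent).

4

b = (43/78, -5/114, -54/1729, 11/21)
c = (0, -1, 13/6, 1)
Ac = (0, 0, 247/216, 17/44)
Σ b_i: 43/78·1 + (-5/114)·1 + (-54/1729)·1 + 11/21·1 = 1 ✓
b·c: (-5/114)·(-1) + (-54/1729)·13/6 + 11/21·1 = 1/2 ✓
b·c²: (-5/114)·1 + (-54/1729)·169/36 + 11/21·1 = 1/3 ✓
b·Ac: (-54/1729)·247/216 + 11/21·17/44 = 1/6 ✓
b·c³: (-5/114)·(-1) + (-54/1729)·2197/216 + 11/21·1 = 1/4 ✓
b·(c∘Ac): (-54/1729)·3211/1296 + 11/21·17/44 = 1/8 ✓
b·Ac²: (-54/1729)·(-247/216) + 11/21·1/11 = 1/12 ✓
b·A²c: 11/21·7/88 = 1/24 ✓; 4 stages ⇒ order 4.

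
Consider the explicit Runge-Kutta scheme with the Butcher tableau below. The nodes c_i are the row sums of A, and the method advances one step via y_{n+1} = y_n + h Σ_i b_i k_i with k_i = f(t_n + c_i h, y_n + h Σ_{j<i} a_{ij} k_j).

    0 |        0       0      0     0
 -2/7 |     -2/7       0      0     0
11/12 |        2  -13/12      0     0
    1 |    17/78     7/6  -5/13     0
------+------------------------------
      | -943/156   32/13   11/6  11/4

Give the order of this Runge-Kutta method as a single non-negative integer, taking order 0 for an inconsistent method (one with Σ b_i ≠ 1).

1

b = (-943/156, 32/13, 11/6, 11/4)
c = (0, -2/7, 11/12, 1)
Ac = (0, 0, 13/42, -107/156)
Σ b_i: (-943/156)·1 + 32/13·1 + 11/6·1 + 11/4·1 = 1 ✓
b·c: 32/13·(-2/7) + 11/6·11/12 + 11/4·1 = 24421/6552 ≠ 1/2 ⇒ order 1.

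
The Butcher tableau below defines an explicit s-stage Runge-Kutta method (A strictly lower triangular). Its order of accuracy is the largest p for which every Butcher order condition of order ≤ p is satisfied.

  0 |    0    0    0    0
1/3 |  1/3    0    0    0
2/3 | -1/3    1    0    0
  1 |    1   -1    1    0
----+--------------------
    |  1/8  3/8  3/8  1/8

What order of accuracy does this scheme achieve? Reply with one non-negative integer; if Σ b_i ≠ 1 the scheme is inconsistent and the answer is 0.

4

b = (1/8, 3/8, 3/8, 1/8)
c = (0, 1/3, 2/3, 1)
Ac = (0, 0, 1/3, 1/3)
Σ b_i: 1/8·1 + 3/8·1 + 3/8·1 + 1/8·1 = 1 ✓
b·c: 3/8·1/3 + 3/8·2/3 + 1/8·1 = 1/2 ✓
b·c²: 3/8·1/9 + 3/8·4/9 + 1/8·1 = 1/3 ✓
b·Ac: 3/8·1/3 + 1/8·1/3 = 1/6 ✓
b·c³: 3/8·1/27 + 3/8·8/27 + 1/8·1 = 1/4 ✓
b·(c∘Ac): 3/8·2/9 + 1/8·1/3 = 1/8 ✓
b·Ac²: 3/8·1/9 + 1/8·1/3 = 1/12 ✓
b·A²c: 1/8·1/3 = 1/24 ✓; 4 stages ⇒ order 4.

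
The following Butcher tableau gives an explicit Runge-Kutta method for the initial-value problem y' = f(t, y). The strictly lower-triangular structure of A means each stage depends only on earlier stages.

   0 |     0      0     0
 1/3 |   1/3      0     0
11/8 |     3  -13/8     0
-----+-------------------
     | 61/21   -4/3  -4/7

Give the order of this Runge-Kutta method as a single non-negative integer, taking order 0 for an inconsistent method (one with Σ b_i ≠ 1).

b = (61/21, -4/3, -4/7)
c = (0, 1/3, 11/8)
Ac = (0, 0, -13/24)
Σ b_i: 61/21·1 + (-4/3)·1 + (-4/7)·1 = 1 ✓
b·c: (-4/3)·1/3 + (-4/7)·11/8 = -155/126 ≠ 1/2 ⇒ order 1.

1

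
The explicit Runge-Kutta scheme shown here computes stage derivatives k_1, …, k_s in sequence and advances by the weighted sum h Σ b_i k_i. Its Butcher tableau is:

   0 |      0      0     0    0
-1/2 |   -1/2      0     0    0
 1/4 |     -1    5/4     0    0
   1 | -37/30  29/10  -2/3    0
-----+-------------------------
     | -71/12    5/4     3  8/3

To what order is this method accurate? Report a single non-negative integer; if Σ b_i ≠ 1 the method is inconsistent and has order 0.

1

b = (-71/12, 5/4, 3, 8/3)
c = (0, -1/2, 1/4, 1)
Ac = (0, 0, -5/8, -97/60)
Σ b_i: (-71/12)·1 + 5/4·1 + 3·1 + 8/3·1 = 1 ✓
b·c: 5/4·(-1/2) + 3·1/4 + 8/3·1 = 67/24 ≠ 1/2 ⇒ order 1.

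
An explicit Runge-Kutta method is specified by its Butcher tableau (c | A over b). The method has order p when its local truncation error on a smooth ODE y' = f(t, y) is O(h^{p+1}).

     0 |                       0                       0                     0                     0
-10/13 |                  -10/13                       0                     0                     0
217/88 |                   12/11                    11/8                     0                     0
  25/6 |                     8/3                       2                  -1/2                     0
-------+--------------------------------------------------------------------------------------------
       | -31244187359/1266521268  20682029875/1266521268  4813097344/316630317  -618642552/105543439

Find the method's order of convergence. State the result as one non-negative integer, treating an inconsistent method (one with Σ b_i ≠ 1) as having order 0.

3

b = (-31244187359/1266521268, 20682029875/1266521268, 4813097344/316630317, -618642552/105543439)
c = (0, -10/13, 217/88, 25/6)
Ac = (0, 0, -55/52, -6341/2288)
Σ b_i: (-31244187359/1266521268)·1 + 20682029875/1266521268·1 + 4813097344/316630317·1 + (-618642552/105543439)·1 = 1 ✓
b·c: 20682029875/1266521268·(-10/13) + 4813097344/316630317·217/88 + (-618642552/105543439)·25/6 = 1/2 ✓
b·c²: 20682029875/1266521268·100/169 + 4813097344/316630317·47089/7744 + (-618642552/105543439)·625/36 = 1/3 ✓
b·Ac: 4813097344/316630317·(-55/52) + (-618642552/105543439)·(-6341/2288) = 1/6 ✓
b·c³: 20682029875/1266521268·(-1000/2197) + 4813097344/316630317·10218313/681472 + (-618642552/105543439)·15625/216 = -110574941052559/543337623972 ≠ 1/4 ⇒ order 3.
b·(c∘Ac): 4813097344/316630317·(-1085/416) + (-618642552/105543439)·(-158525/13728) = 461659019945/16464776484 ≠ 1/8
b·Ac²: 4813097344/316630317·275/338 + (-618642552/105543439)·(-4860441/2617472) = 16844929174859/724450165296 ≠ 1/12
b·A²c: (-618642552/105543439)·55/104 = -4253167545/1372064707 ≠ 1/24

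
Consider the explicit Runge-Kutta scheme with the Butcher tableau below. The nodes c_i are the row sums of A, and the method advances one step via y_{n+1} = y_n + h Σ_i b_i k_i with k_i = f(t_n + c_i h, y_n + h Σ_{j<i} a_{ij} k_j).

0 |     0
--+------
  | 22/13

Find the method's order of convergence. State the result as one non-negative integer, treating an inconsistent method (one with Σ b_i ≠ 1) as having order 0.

0

b = (22/13)
c = (0)
Σ b_i: 22/13·1 = 22/13 ≠ 1 ⇒ order 0.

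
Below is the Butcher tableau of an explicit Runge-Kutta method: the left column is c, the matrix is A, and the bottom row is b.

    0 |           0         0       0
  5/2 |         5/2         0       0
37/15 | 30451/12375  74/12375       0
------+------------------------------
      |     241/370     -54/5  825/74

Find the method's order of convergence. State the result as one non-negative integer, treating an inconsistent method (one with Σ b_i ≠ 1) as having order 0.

b = (241/370, -54/5, 825/74)
c = (0, 5/2, 37/15)
Ac = (0, 0, 37/2475)
Σ b_i: 241/370·1 + (-54/5)·1 + 825/74·1 = 1 ✓
b·c: (-54/5)·5/2 + 825/74·37/15 = 1/2 ✓
b·c²: (-54/5)·25/4 + 825/74·1369/225 = 1/3 ✓
b·Ac: 825/74·37/2475 = 1/6 ✓; 3 stages ⇒ order 3.

3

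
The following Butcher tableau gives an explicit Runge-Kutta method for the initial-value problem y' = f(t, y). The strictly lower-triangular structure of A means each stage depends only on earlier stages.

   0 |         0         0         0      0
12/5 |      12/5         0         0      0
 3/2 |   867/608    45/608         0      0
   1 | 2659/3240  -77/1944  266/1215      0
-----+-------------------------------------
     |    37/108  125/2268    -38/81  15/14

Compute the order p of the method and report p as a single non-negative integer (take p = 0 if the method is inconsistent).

4

b = (37/108, 125/2268, -38/81, 15/14)
c = (0, 12/5, 3/2, 1)
Ac = (0, 0, 27/152, 7/30)
Σ b_i: 37/108·1 + 125/2268·1 + (-38/81)·1 + 15/14·1 = 1 ✓
b·c: 125/2268·12/5 + (-38/81)·3/2 + 15/14·1 = 1/2 ✓
b·c²: 125/2268·144/25 + (-38/81)·9/4 + 15/14·1 = 1/3 ✓
b·Ac: (-38/81)·27/152 + 15/14·7/30 = 1/6 ✓
b·c³: 125/2268·1728/125 + (-38/81)·27/8 + 15/14·1 = 1/4 ✓
b·(c∘Ac): (-38/81)·81/304 + 15/14·7/30 = 1/8 ✓
b·Ac²: (-38/81)·81/190 + 15/14·119/450 = 1/12 ✓
b·A²c: 15/14·7/180 = 1/24 ✓; 4 stages ⇒ order 4.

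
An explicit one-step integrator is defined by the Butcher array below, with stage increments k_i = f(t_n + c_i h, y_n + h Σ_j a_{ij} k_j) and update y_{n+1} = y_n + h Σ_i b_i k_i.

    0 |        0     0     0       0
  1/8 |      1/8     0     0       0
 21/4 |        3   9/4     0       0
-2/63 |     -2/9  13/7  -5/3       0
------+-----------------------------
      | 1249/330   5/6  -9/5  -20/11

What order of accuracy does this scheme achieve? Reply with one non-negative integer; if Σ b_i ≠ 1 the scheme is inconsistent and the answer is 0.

b = (1249/330, 5/6, -9/5, -20/11)
c = (0, 1/8, 21/4, -2/63)
Ac = (0, 0, 9/32, -477/56)
Σ b_i: 1249/330·1 + 5/6·1 + (-9/5)·1 + (-20/11)·1 = 1 ✓
b·c: 5/6·1/8 + (-9/5)·21/4 + (-20/11)·(-2/63) = -514933/55440 ≠ 1/2 ⇒ order 1.

1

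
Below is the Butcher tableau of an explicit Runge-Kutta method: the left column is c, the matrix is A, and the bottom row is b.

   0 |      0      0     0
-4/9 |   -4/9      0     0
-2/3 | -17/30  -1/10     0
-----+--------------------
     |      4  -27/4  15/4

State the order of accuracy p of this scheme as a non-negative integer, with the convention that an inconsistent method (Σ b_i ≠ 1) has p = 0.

3

b = (4, -27/4, 15/4)
c = (0, -4/9, -2/3)
Ac = (0, 0, 2/45)
Σ b_i: 4·1 + (-27/4)·1 + 15/4·1 = 1 ✓
b·c: (-27/4)·(-4/9) + 15/4·(-2/3) = 1/2 ✓
b·c²: (-27/4)·16/81 + 15/4·4/9 = 1/3 ✓
b·Ac: 15/4·2/45 = 1/6 ✓; 3 stages ⇒ order 3.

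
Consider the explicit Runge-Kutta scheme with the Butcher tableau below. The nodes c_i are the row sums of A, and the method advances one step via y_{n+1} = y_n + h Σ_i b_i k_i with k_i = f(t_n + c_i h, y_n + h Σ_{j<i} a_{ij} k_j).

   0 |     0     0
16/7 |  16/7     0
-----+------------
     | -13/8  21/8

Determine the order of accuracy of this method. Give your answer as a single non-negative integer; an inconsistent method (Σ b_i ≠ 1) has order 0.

b = (-13/8, 21/8)
c = (0, 16/7)
Σ b_i: (-13/8)·1 + 21/8·1 = 1 ✓
b·c: 21/8·16/7 = 6 ≠ 1/2 ⇒ order 1.

1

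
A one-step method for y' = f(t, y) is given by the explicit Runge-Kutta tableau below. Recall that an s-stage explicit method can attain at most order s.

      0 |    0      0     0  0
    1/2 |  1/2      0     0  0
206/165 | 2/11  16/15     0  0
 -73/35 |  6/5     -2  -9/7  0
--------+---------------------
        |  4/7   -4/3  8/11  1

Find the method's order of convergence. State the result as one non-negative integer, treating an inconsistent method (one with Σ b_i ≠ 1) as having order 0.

0

b = (4/7, -4/3, 8/11, 1)
c = (0, 1/2, 206/165, -73/35)
Ac = (0, 0, 8/15, -1003/385)
Σ b_i: 4/7·1 + (-4/3)·1 + 8/11·1 + 1·1 = 223/231 ≠ 1 ⇒ order 0.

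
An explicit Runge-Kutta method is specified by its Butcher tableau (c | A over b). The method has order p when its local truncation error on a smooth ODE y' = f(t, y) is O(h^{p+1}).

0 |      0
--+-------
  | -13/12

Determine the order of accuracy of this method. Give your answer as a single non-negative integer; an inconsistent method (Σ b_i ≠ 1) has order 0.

b = (-13/12)
c = (0)
Σ b_i: (-13/12)·1 = -13/12 ≠ 1 ⇒ order 0.

0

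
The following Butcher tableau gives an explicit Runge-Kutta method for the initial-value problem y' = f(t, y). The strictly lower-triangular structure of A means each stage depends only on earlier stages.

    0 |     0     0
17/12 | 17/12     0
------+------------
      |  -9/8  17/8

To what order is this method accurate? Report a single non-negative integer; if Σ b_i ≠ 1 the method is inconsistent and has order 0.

b = (-9/8, 17/8)
c = (0, 17/12)
Σ b_i: (-9/8)·1 + 17/8·1 = 1 ✓
b·c: 17/8·17/12 = 289/96 ≠ 1/2 ⇒ order 1.

1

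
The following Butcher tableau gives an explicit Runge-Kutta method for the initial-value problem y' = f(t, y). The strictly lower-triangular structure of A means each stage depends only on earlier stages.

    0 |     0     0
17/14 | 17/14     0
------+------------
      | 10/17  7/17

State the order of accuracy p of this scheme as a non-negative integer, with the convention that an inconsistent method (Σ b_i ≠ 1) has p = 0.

b = (10/17, 7/17)
c = (0, 17/14)
Σ b_i: 10/17·1 + 7/17·1 = 1 ✓
b·c: 7/17·17/14 = 1/2 ✓; 2 stages ⇒ order 2.

2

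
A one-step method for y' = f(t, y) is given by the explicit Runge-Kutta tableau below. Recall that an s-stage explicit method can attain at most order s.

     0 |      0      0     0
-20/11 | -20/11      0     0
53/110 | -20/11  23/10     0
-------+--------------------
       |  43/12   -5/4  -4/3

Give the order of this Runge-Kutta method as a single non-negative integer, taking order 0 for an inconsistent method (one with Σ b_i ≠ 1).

1

b = (43/12, -5/4, -4/3)
c = (0, -20/11, 53/110)
Ac = (0, 0, -46/11)
Σ b_i: 43/12·1 + (-5/4)·1 + (-4/3)·1 = 1 ✓
b·c: (-5/4)·(-20/11) + (-4/3)·53/110 = 269/165 ≠ 1/2 ⇒ order 1.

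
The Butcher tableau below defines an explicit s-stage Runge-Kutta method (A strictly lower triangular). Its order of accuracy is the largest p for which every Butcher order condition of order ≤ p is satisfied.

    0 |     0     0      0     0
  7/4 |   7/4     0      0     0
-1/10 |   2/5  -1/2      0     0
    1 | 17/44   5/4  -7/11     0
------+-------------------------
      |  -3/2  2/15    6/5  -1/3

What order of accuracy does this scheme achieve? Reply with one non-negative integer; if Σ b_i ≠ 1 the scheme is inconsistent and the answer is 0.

0

b = (-3/2, 2/15, 6/5, -1/3)
c = (0, 7/4, -1/10, 1)
Ac = (0, 0, -7/8, 1981/880)
Σ b_i: (-3/2)·1 + 2/15·1 + 6/5·1 + (-1/3)·1 = -1/2 ≠ 1 ⇒ order 0.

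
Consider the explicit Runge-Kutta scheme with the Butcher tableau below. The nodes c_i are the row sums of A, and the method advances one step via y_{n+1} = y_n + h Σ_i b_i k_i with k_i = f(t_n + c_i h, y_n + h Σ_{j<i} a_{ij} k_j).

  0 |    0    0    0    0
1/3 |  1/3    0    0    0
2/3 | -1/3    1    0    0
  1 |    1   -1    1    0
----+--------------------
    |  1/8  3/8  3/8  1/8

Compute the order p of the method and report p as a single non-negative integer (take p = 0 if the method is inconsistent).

4

b = (1/8, 3/8, 3/8, 1/8)
c = (0, 1/3, 2/3, 1)
Ac = (0, 0, 1/3, 1/3)
Σ b_i: 1/8·1 + 3/8·1 + 3/8·1 + 1/8·1 = 1 ✓
b·c: 3/8·1/3 + 3/8·2/3 + 1/8·1 = 1/2 ✓
b·c²: 3/8·1/9 + 3/8·4/9 + 1/8·1 = 1/3 ✓
b·Ac: 3/8·1/3 + 1/8·1/3 = 1/6 ✓
b·c³: 3/8·1/27 + 3/8·8/27 + 1/8·1 = 1/4 ✓
b·(c∘Ac): 3/8·2/9 + 1/8·1/3 = 1/8 ✓
b·Ac²: 3/8·1/9 + 1/8·1/3 = 1/12 ✓
b·A²c: 1/8·1/3 = 1/24 ✓; 4 stages ⇒ order 4.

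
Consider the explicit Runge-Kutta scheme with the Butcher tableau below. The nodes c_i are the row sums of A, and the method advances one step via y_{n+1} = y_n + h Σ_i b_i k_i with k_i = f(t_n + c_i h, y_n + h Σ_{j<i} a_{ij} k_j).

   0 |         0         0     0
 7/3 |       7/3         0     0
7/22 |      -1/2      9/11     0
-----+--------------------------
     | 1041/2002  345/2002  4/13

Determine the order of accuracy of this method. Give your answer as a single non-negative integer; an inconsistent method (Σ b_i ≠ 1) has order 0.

2

b = (1041/2002, 345/2002, 4/13)
c = (0, 7/3, 7/22)
Ac = (0, 0, 21/11)
Σ b_i: 1041/2002·1 + 345/2002·1 + 4/13·1 = 1 ✓
b·c: 345/2002·7/3 + 4/13·7/22 = 1/2 ✓
b·c²: 345/2002·49/9 + 4/13·49/484 = 9149/9438 ≠ 1/3 ⇒ order 2.
b·Ac: 4/13·21/11 = 84/143 ≠ 1/6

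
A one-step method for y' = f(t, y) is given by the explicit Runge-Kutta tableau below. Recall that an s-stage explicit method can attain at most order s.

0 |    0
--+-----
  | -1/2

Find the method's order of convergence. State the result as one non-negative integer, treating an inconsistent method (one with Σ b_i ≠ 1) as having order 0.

0

b = (-1/2)
c = (0)
Σ b_i: (-1/2)·1 = -1/2 ≠ 1 ⇒ order 0.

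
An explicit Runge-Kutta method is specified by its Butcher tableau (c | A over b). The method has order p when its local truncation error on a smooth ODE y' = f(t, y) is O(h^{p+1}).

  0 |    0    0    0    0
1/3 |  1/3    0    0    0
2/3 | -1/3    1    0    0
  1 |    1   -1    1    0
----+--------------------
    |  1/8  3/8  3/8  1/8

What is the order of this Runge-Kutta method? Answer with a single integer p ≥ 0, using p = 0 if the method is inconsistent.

4

b = (1/8, 3/8, 3/8, 1/8)
c = (0, 1/3, 2/3, 1)
Ac = (0, 0, 1/3, 1/3)
Σ b_i: 1/8·1 + 3/8·1 + 3/8·1 + 1/8·1 = 1 ✓
b·c: 3/8·1/3 + 3/8·2/3 + 1/8·1 = 1/2 ✓
b·c²: 3/8·1/9 + 3/8·4/9 + 1/8·1 = 1/3 ✓
b·Ac: 3/8·1/3 + 1/8·1/3 = 1/6 ✓
b·c³: 3/8·1/27 + 3/8·8/27 + 1/8·1 = 1/4 ✓
b·(c∘Ac): 3/8·2/9 + 1/8·1/3 = 1/8 ✓
b·Ac²: 3/8·1/9 + 1/8·1/3 = 1/12 ✓
b·A²c: 1/8·1/3 = 1/24 ✓; 4 stages ⇒ order 4.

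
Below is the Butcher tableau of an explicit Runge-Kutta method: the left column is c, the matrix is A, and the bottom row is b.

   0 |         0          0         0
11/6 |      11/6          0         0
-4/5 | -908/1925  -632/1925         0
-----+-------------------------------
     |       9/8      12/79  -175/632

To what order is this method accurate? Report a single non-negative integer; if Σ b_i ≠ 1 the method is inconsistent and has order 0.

3

b = (9/8, 12/79, -175/632)
c = (0, 11/6, -4/5)
Ac = (0, 0, -316/525)
Σ b_i: 9/8·1 + 12/79·1 + (-175/632)·1 = 1 ✓
b·c: 12/79·11/6 + (-175/632)·(-4/5) = 1/2 ✓
b·c²: 12/79·121/36 + (-175/632)·16/25 = 1/3 ✓
b·Ac: (-175/632)·(-316/525) = 1/6 ✓; 3 stages ⇒ order 3.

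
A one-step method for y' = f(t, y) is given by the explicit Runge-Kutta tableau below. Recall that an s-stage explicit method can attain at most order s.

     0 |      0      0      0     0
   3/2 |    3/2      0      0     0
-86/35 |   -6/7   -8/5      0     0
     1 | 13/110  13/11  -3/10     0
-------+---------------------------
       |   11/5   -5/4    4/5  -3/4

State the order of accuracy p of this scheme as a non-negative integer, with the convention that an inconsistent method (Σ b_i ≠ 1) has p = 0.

b = (11/5, -5/4, 4/5, -3/4)
c = (0, 3/2, -86/35, 1)
Ac = (0, 0, -12/5, 9663/3850)
Σ b_i: 11/5·1 + (-5/4)·1 + 4/5·1 + (-3/4)·1 = 1 ✓
b·c: (-5/4)·3/2 + 4/5·(-86/35) + (-3/4)·1 = -6427/1400 ≠ 1/2 ⇒ order 1.

1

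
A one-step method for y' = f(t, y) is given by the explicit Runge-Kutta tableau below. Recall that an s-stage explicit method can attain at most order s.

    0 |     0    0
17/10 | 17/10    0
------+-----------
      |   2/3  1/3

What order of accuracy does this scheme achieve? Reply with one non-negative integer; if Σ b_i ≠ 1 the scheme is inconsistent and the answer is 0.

b = (2/3, 1/3)
c = (0, 17/10)
Σ b_i: 2/3·1 + 1/3·1 = 1 ✓
b·c: 1/3·17/10 = 17/30 ≠ 1/2 ⇒ order 1.

1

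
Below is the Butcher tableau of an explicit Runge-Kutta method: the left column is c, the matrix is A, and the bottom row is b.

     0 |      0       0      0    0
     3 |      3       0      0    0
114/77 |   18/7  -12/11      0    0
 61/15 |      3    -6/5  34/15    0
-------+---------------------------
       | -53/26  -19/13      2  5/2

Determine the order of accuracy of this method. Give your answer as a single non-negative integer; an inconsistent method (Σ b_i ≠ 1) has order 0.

1

b = (-53/26, -19/13, 2, 5/2)
c = (0, 3, 114/77, 61/15)
Ac = (0, 0, -36/11, -94/385)
Σ b_i: (-53/26)·1 + (-19/13)·1 + 2·1 + 5/2·1 = 1 ✓
b·c: (-19/13)·3 + 2·114/77 + 5/2·61/15 = 52511/6006 ≠ 1/2 ⇒ order 1.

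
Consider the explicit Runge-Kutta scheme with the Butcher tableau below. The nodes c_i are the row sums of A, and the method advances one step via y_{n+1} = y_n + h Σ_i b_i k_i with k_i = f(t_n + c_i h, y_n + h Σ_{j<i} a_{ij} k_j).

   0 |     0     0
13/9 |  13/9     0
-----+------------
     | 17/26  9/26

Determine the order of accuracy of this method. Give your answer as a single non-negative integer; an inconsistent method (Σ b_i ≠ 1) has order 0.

2

b = (17/26, 9/26)
c = (0, 13/9)
Σ b_i: 17/26·1 + 9/26·1 = 1 ✓
b·c: 9/26·13/9 = 1/2 ✓; 2 stages ⇒ order 2.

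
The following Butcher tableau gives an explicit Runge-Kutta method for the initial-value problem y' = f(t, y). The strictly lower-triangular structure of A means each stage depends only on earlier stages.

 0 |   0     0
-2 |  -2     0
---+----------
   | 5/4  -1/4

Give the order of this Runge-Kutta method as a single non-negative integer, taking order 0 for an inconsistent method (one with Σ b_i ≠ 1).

b = (5/4, -1/4)
c = (0, -2)
Σ b_i: 5/4·1 + (-1/4)·1 = 1 ✓
b·c: (-1/4)·(-2) = 1/2 ✓; 2 stages ⇒ order 2.

2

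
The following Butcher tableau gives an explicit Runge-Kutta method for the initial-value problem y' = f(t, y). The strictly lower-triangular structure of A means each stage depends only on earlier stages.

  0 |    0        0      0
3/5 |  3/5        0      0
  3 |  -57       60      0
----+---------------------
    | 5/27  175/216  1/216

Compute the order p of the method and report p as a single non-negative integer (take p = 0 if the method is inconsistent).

3

b = (5/27, 175/216, 1/216)
c = (0, 3/5, 3)
Ac = (0, 0, 36)
Σ b_i: 5/27·1 + 175/216·1 + 1/216·1 = 1 ✓
b·c: 175/216·3/5 + 1/216·3 = 1/2 ✓
b·c²: 175/216·9/25 + 1/216·9 = 1/3 ✓
b·Ac: 1/216·36 = 1/6 ✓; 3 stages ⇒ order 3.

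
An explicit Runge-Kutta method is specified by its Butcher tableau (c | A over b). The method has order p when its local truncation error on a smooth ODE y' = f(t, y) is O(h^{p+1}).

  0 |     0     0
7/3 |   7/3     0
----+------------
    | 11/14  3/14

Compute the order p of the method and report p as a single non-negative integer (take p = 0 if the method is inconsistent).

b = (11/14, 3/14)
c = (0, 7/3)
Σ b_i: 11/14·1 + 3/14·1 = 1 ✓
b·c: 3/14·7/3 = 1/2 ✓; 2 stages ⇒ order 2.

2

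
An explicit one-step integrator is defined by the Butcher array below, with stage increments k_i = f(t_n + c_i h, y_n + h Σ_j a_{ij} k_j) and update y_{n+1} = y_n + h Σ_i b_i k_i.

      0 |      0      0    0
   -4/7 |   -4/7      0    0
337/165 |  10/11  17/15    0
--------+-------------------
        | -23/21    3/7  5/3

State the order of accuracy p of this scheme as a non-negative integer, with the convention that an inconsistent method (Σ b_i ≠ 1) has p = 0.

b = (-23/21, 3/7, 5/3)
c = (0, -4/7, 337/165)
Ac = (0, 0, -68/105)
Σ b_i: (-23/21)·1 + 3/7·1 + 5/3·1 = 1 ✓
b·c: 3/7·(-4/7) + 5/3·337/165 = 15325/4851 ≠ 1/2 ⇒ order 1.

1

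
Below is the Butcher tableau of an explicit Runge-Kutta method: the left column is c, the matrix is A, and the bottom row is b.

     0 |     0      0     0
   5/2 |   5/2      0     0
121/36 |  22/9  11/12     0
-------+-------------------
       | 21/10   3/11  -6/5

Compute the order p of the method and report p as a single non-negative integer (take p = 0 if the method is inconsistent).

0

b = (21/10, 3/11, -6/5)
c = (0, 5/2, 121/36)
Ac = (0, 0, 55/24)
Σ b_i: 21/10·1 + 3/11·1 + (-6/5)·1 = 129/110 ≠ 1 ⇒ order 0.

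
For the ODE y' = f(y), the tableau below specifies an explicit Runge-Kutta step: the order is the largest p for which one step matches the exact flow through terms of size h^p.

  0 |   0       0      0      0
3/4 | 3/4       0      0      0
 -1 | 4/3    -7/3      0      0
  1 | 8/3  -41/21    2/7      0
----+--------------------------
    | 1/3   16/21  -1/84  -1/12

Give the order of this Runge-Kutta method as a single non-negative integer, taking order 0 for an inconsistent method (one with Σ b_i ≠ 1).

4

b = (1/3, 16/21, -1/84, -1/12)
c = (0, 3/4, -1, 1)
Ac = (0, 0, -7/4, -7/4)
Σ b_i: 1/3·1 + 16/21·1 + (-1/84)·1 + (-1/12)·1 = 1 ✓
b·c: 16/21·3/4 + (-1/84)·(-1) + (-1/12)·1 = 1/2 ✓
b·c²: 16/21·9/16 + (-1/84)·1 + (-1/12)·1 = 1/3 ✓
b·Ac: (-1/84)·(-7/4) + (-1/12)·(-7/4) = 1/6 ✓
b·c³: 16/21·27/64 + (-1/84)·(-1) + (-1/12)·1 = 1/4 ✓
b·(c∘Ac): (-1/84)·7/4 + (-1/12)·(-7/4) = 1/8 ✓
b·Ac²: (-1/84)·(-21/16) + (-1/12)·(-13/16) = 1/12 ✓
b·A²c: (-1/12)·(-1/2) = 1/24 ✓; 4 stages ⇒ order 4.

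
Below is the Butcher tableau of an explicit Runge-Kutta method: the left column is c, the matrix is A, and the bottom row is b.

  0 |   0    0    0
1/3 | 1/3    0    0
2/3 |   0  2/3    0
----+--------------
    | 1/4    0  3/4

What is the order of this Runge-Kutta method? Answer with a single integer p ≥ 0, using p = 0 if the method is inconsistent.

b = (1/4, 0, 3/4)
c = (0, 1/3, 2/3)
Ac = (0, 0, 2/9)
Σ b_i: 1/4·1 + 3/4·1 = 1 ✓
b·c: 3/4·2/3 = 1/2 ✓
b·c²: 3/4·4/9 = 1/3 ✓
b·Ac: 3/4·2/9 = 1/6 ✓; 3 stages ⇒ order 3.

3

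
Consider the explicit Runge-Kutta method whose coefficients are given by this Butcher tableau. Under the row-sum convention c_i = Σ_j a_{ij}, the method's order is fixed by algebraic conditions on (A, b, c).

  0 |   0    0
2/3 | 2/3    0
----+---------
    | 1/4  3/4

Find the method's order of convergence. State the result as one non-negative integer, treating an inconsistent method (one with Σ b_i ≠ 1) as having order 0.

b = (1/4, 3/4)
c = (0, 2/3)
Σ b_i: 1/4·1 + 3/4·1 = 1 ✓
b·c: 3/4·2/3 = 1/2 ✓; 2 stages ⇒ order 2.

2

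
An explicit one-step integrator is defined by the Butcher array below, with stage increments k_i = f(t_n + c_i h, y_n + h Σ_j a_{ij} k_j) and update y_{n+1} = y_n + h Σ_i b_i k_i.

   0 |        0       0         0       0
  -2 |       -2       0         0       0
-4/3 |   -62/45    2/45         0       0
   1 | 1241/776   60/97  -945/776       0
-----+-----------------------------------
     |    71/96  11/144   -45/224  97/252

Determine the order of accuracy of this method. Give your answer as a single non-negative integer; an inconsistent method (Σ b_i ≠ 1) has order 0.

b = (71/96, 11/144, -45/224, 97/252)
c = (0, -2, -4/3, 1)
Ac = (0, 0, -4/45, 75/194)
Σ b_i: 71/96·1 + 11/144·1 + (-45/224)·1 + 97/252·1 = 1 ✓
b·c: 11/144·(-2) + (-45/224)·(-4/3) + 97/252·1 = 1/2 ✓
b·c²: 11/144·4 + (-45/224)·16/9 + 97/252·1 = 1/3 ✓
b·Ac: (-45/224)·(-4/45) + 97/252·75/194 = 1/6 ✓
b·c³: 11/144·(-8) + (-45/224)·(-64/27) + 97/252·1 = 1/4 ✓
b·(c∘Ac): (-45/224)·16/135 + 97/252·75/194 = 1/8 ✓
b·Ac²: (-45/224)·8/45 + 97/252·30/97 = 1/12 ✓
b·A²c: 97/252·21/194 = 1/24 ✓; 4 stages ⇒ order 4.

4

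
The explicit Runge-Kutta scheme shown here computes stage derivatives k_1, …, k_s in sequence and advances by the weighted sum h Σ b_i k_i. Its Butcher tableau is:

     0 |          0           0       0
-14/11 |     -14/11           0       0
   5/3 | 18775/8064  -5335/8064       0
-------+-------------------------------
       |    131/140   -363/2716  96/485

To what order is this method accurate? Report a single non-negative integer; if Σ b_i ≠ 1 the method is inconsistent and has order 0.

3

b = (131/140, -363/2716, 96/485)
c = (0, -14/11, 5/3)
Ac = (0, 0, 485/576)
Σ b_i: 131/140·1 + (-363/2716)·1 + 96/485·1 = 1 ✓
b·c: (-363/2716)·(-14/11) + 96/485·5/3 = 1/2 ✓
b·c²: (-363/2716)·196/121 + 96/485·25/9 = 1/3 ✓
b·Ac: 96/485·485/576 = 1/6 ✓; 3 stages ⇒ order 3.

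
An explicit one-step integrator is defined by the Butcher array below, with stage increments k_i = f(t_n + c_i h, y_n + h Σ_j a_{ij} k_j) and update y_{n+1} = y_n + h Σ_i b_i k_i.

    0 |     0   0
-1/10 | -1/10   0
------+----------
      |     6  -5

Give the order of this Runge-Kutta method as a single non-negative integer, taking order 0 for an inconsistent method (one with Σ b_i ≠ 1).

b = (6, -5)
c = (0, -1/10)
Σ b_i: 6·1 + (-5)·1 = 1 ✓
b·c: (-5)·(-1/10) = 1/2 ✓; 2 stages ⇒ order 2.

2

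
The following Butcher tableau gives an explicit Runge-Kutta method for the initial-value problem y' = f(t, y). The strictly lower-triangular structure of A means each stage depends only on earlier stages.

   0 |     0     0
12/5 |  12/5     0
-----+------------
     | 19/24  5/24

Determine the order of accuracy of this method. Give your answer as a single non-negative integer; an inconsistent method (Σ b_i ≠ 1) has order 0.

b = (19/24, 5/24)
c = (0, 12/5)
Σ b_i: 19/24·1 + 5/24·1 = 1 ✓
b·c: 5/24·12/5 = 1/2 ✓; 2 stages ⇒ order 2.

2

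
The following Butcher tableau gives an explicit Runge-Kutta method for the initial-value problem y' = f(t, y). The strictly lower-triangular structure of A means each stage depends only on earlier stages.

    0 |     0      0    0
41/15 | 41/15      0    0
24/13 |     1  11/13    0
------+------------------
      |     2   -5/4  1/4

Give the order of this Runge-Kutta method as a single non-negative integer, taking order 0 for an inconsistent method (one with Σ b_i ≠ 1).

1

b = (2, -5/4, 1/4)
c = (0, 41/15, 24/13)
Ac = (0, 0, 451/195)
Σ b_i: 2·1 + (-5/4)·1 + 1/4·1 = 1 ✓
b·c: (-5/4)·41/15 + 1/4·24/13 = -461/156 ≠ 1/2 ⇒ order 1.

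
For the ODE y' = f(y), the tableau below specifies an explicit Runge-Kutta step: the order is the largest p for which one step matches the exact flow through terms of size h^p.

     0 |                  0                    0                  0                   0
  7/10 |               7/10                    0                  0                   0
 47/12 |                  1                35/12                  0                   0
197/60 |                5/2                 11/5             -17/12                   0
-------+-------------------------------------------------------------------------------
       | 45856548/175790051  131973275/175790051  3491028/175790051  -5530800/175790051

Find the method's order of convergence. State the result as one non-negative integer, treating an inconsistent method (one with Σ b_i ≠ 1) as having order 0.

3

b = (45856548/175790051, 131973275/175790051, 3491028/175790051, -5530800/175790051)
c = (0, 7/10, 47/12, 197/60)
Ac = (0, 0, 49/24, -14431/3600)
Σ b_i: 45856548/175790051·1 + 131973275/175790051·1 + 3491028/175790051·1 + (-5530800/175790051)·1 = 1 ✓
b·c: 131973275/175790051·7/10 + 3491028/175790051·47/12 + (-5530800/175790051)·197/60 = 1/2 ✓
b·c²: 131973275/175790051·49/100 + 3491028/175790051·2209/144 + (-5530800/175790051)·38809/3600 = 1/3 ✓
b·Ac: 3491028/175790051·49/24 + (-5530800/175790051)·(-14431/3600) = 1/6 ✓
b·c³: 131973275/175790051·343/1000 + 3491028/175790051·103823/1728 + (-5530800/175790051)·7645373/216000 = 42662440051/126568836720 ≠ 1/4 ⇒ order 3.
b·(c∘Ac): 3491028/175790051·2303/288 + (-5530800/175790051)·(-2842907/216000) = 36255713581/63284418360 ≠ 1/8
b·Ac²: 3491028/175790051·343/240 + (-5530800/175790051)·(-4461277/216000) = 10730046323/15821104590 ≠ 1/12
b·A²c: (-5530800/175790051)·(-833/288) = 95982425/1054740306 ≠ 1/24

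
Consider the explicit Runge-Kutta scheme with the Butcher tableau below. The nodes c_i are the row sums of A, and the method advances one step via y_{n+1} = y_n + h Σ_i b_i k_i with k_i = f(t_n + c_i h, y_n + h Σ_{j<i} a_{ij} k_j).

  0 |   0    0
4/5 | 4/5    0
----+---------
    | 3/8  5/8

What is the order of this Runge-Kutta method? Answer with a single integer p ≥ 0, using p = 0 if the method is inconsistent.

b = (3/8, 5/8)
c = (0, 4/5)
Σ b_i: 3/8·1 + 5/8·1 = 1 ✓
b·c: 5/8·4/5 = 1/2 ✓; 2 stages ⇒ order 2.

2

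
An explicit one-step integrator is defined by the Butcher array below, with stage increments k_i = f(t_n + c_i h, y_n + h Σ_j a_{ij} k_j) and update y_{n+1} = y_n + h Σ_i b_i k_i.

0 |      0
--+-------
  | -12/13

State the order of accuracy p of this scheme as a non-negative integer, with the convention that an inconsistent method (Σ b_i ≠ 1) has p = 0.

b = (-12/13)
c = (0)
Σ b_i: (-12/13)·1 = -12/13 ≠ 1 ⇒ order 0.

0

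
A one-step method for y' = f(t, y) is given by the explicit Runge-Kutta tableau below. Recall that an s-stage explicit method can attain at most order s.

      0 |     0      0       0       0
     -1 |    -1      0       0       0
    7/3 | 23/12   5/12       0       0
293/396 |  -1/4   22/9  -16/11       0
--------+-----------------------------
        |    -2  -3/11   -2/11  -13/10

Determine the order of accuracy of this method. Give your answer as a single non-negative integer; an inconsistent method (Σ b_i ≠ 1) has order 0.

b = (-2, -3/11, -2/11, -13/10)
c = (0, -1, 7/3, 293/396)
Ac = (0, 0, -5/12, -578/99)
Σ b_i: (-2)·1 + (-3/11)·1 + (-2/11)·1 + (-13/10)·1 = -413/110 ≠ 1 ⇒ order 0.

0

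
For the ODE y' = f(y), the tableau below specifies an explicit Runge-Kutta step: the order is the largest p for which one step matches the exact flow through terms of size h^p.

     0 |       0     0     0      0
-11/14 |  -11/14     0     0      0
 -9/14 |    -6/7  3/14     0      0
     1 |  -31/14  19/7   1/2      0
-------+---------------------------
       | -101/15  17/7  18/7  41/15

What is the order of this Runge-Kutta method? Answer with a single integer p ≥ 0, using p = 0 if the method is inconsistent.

1

b = (-101/15, 17/7, 18/7, 41/15)
c = (0, -11/14, -9/14, 1)
Ac = (0, 0, -33/196, -481/196)
Σ b_i: (-101/15)·1 + 17/7·1 + 18/7·1 + 41/15·1 = 1 ✓
b·c: 17/7·(-11/14) + 18/7·(-9/14) + 41/15·1 = -1217/1470 ≠ 1/2 ⇒ order 1.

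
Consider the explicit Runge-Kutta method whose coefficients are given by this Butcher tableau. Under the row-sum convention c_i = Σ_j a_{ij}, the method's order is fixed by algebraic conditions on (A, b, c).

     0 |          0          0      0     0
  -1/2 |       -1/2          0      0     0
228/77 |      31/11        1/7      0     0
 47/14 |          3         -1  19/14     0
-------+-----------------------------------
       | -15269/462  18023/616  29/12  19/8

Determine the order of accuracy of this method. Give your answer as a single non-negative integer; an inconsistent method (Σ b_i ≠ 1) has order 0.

2

b = (-15269/462, 18023/616, 29/12, 19/8)
c = (0, -1/2, 228/77, 47/14)
Ac = (0, 0, -1/14, 4871/1078)
Σ b_i: (-15269/462)·1 + 18023/616·1 + 29/12·1 + 19/8·1 = 1 ✓
b·c: 18023/616·(-1/2) + 29/12·228/77 + 19/8·47/14 = 1/2 ✓
b·c²: 18023/616·1/4 + 29/12·51984/5929 + 19/8·2209/196 = 5243179/94864 ≠ 1/3 ⇒ order 2.
b·Ac: 29/12·(-1/14) + 19/8·4871/1078 = 273181/25872 ≠ 1/6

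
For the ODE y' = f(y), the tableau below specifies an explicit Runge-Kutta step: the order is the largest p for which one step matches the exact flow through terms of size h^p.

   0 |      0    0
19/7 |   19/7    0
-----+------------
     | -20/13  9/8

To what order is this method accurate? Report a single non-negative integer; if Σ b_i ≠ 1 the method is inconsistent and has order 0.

b = (-20/13, 9/8)
c = (0, 19/7)
Σ b_i: (-20/13)·1 + 9/8·1 = -43/104 ≠ 1 ⇒ order 0.

0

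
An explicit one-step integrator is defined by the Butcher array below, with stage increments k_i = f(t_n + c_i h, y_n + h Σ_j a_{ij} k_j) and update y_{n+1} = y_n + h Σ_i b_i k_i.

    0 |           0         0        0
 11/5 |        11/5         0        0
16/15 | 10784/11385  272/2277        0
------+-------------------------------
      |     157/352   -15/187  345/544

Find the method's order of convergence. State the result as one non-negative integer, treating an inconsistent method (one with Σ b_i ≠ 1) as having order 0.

3

b = (157/352, -15/187, 345/544)
c = (0, 11/5, 16/15)
Ac = (0, 0, 272/1035)
Σ b_i: 157/352·1 + (-15/187)·1 + 345/544·1 = 1 ✓
b·c: (-15/187)·11/5 + 345/544·16/15 = 1/2 ✓
b·c²: (-15/187)·121/25 + 345/544·256/225 = 1/3 ✓
b·Ac: 345/544·272/1035 = 1/6 ✓; 3 stages ⇒ order 3.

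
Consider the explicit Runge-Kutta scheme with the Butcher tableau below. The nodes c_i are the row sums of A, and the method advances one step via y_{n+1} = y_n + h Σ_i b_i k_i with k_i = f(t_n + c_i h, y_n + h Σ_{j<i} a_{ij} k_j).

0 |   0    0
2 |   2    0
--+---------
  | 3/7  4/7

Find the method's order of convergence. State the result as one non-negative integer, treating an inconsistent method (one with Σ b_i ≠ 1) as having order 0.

b = (3/7, 4/7)
c = (0, 2)
Σ b_i: 3/7·1 + 4/7·1 = 1 ✓
b·c: 4/7·2 = 8/7 ≠ 1/2 ⇒ order 1.

1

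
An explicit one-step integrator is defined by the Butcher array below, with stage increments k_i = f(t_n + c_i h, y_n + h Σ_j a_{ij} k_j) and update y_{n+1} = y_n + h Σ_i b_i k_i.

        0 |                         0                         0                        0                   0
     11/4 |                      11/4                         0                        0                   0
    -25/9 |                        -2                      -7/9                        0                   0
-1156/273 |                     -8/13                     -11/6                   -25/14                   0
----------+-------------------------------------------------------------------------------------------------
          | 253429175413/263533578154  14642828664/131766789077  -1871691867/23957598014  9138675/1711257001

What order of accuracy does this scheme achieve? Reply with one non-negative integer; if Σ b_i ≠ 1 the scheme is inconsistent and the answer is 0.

3

b = (253429175413/263533578154, 14642828664/131766789077, -1871691867/23957598014, 9138675/1711257001)
c = (0, 11/4, -25/9, -1156/273)
Ac = (0, 0, -77/36, -41/504)
Σ b_i: 253429175413/263533578154·1 + 14642828664/131766789077·1 + (-1871691867/23957598014)·1 + 9138675/1711257001·1 = 1 ✓
b·c: 14642828664/131766789077·11/4 + (-1871691867/23957598014)·(-25/9) + 9138675/1711257001·(-1156/273) = 1/2 ✓
b·c²: 14642828664/131766789077·121/16 + (-1871691867/23957598014)·625/81 + 9138675/1711257001·1336336/74529 = 1/3 ✓
b·Ac: (-1871691867/23957598014)·(-77/36) + 9138675/1711257001·(-41/504) = 1/6 ✓
b·c³: 14642828664/131766789077·1331/64 + (-1871691867/23957598014)·(-15625/729) + 9138675/1711257001·(-1544804416/20346417) = 93662015771539/26161697031288 ≠ 1/4 ⇒ order 3.
b·(c∘Ac): (-1871691867/23957598014)·1925/324 + 9138675/1711257001·11849/34398 = -398747512675/862473528504 ≠ 1/8
b·Ac²: (-1871691867/23957598014)·(-847/144) + 9138675/1711257001·(-501559/18144) = 57644776237/184815756108 ≠ 1/12
b·A²c: 9138675/1711257001·275/72 = 837711875/41070168024 ≠ 1/24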